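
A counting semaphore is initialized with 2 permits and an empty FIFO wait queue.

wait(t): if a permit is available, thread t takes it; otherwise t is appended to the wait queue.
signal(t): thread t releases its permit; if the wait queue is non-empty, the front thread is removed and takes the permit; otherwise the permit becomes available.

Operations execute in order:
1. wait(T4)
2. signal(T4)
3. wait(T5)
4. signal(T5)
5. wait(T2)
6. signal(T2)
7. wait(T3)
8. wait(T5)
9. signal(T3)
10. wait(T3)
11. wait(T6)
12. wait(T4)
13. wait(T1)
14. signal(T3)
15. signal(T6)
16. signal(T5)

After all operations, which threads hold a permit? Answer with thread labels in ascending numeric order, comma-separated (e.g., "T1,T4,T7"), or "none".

Step 1: wait(T4) -> count=1 queue=[] holders={T4}
Step 2: signal(T4) -> count=2 queue=[] holders={none}
Step 3: wait(T5) -> count=1 queue=[] holders={T5}
Step 4: signal(T5) -> count=2 queue=[] holders={none}
Step 5: wait(T2) -> count=1 queue=[] holders={T2}
Step 6: signal(T2) -> count=2 queue=[] holders={none}
Step 7: wait(T3) -> count=1 queue=[] holders={T3}
Step 8: wait(T5) -> count=0 queue=[] holders={T3,T5}
Step 9: signal(T3) -> count=1 queue=[] holders={T5}
Step 10: wait(T3) -> count=0 queue=[] holders={T3,T5}
Step 11: wait(T6) -> count=0 queue=[T6] holders={T3,T5}
Step 12: wait(T4) -> count=0 queue=[T6,T4] holders={T3,T5}
Step 13: wait(T1) -> count=0 queue=[T6,T4,T1] holders={T3,T5}
Step 14: signal(T3) -> count=0 queue=[T4,T1] holders={T5,T6}
Step 15: signal(T6) -> count=0 queue=[T1] holders={T4,T5}
Step 16: signal(T5) -> count=0 queue=[] holders={T1,T4}
Final holders: T1,T4

Answer: T1,T4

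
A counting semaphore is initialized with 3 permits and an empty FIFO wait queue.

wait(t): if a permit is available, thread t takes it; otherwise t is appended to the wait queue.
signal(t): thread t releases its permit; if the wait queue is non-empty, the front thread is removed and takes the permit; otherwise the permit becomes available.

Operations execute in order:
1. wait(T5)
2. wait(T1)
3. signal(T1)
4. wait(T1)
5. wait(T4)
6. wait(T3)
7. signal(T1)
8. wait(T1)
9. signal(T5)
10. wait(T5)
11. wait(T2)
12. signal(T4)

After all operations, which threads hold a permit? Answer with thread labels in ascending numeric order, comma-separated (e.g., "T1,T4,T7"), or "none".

Step 1: wait(T5) -> count=2 queue=[] holders={T5}
Step 2: wait(T1) -> count=1 queue=[] holders={T1,T5}
Step 3: signal(T1) -> count=2 queue=[] holders={T5}
Step 4: wait(T1) -> count=1 queue=[] holders={T1,T5}
Step 5: wait(T4) -> count=0 queue=[] holders={T1,T4,T5}
Step 6: wait(T3) -> count=0 queue=[T3] holders={T1,T4,T5}
Step 7: signal(T1) -> count=0 queue=[] holders={T3,T4,T5}
Step 8: wait(T1) -> count=0 queue=[T1] holders={T3,T4,T5}
Step 9: signal(T5) -> count=0 queue=[] holders={T1,T3,T4}
Step 10: wait(T5) -> count=0 queue=[T5] holders={T1,T3,T4}
Step 11: wait(T2) -> count=0 queue=[T5,T2] holders={T1,T3,T4}
Step 12: signal(T4) -> count=0 queue=[T2] holders={T1,T3,T5}
Final holders: T1,T3,T5

Answer: T1,T3,T5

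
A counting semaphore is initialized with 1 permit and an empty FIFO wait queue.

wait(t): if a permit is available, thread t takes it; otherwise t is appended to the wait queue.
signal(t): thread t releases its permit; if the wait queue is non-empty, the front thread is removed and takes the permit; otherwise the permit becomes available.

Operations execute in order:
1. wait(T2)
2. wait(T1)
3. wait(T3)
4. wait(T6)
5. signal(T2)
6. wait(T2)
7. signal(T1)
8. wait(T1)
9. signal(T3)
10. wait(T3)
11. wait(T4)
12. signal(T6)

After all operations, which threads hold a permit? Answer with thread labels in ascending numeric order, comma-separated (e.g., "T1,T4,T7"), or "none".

Answer: T2

Derivation:
Step 1: wait(T2) -> count=0 queue=[] holders={T2}
Step 2: wait(T1) -> count=0 queue=[T1] holders={T2}
Step 3: wait(T3) -> count=0 queue=[T1,T3] holders={T2}
Step 4: wait(T6) -> count=0 queue=[T1,T3,T6] holders={T2}
Step 5: signal(T2) -> count=0 queue=[T3,T6] holders={T1}
Step 6: wait(T2) -> count=0 queue=[T3,T6,T2] holders={T1}
Step 7: signal(T1) -> count=0 queue=[T6,T2] holders={T3}
Step 8: wait(T1) -> count=0 queue=[T6,T2,T1] holders={T3}
Step 9: signal(T3) -> count=0 queue=[T2,T1] holders={T6}
Step 10: wait(T3) -> count=0 queue=[T2,T1,T3] holders={T6}
Step 11: wait(T4) -> count=0 queue=[T2,T1,T3,T4] holders={T6}
Step 12: signal(T6) -> count=0 queue=[T1,T3,T4] holders={T2}
Final holders: T2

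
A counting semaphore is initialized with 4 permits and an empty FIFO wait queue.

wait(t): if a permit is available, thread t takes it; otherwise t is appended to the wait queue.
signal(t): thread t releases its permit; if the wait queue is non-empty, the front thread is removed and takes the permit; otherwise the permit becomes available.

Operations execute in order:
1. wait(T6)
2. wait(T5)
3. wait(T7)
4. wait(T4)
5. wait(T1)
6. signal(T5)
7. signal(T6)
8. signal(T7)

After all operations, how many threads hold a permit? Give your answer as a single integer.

Answer: 2

Derivation:
Step 1: wait(T6) -> count=3 queue=[] holders={T6}
Step 2: wait(T5) -> count=2 queue=[] holders={T5,T6}
Step 3: wait(T7) -> count=1 queue=[] holders={T5,T6,T7}
Step 4: wait(T4) -> count=0 queue=[] holders={T4,T5,T6,T7}
Step 5: wait(T1) -> count=0 queue=[T1] holders={T4,T5,T6,T7}
Step 6: signal(T5) -> count=0 queue=[] holders={T1,T4,T6,T7}
Step 7: signal(T6) -> count=1 queue=[] holders={T1,T4,T7}
Step 8: signal(T7) -> count=2 queue=[] holders={T1,T4}
Final holders: {T1,T4} -> 2 thread(s)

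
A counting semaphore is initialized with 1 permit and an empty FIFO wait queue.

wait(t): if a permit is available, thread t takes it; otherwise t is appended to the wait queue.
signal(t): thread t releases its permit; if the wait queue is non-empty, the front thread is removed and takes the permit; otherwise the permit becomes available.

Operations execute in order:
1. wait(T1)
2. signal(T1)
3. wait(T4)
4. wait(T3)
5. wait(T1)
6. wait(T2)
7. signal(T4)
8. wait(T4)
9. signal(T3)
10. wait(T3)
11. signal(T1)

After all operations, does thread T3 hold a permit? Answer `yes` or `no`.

Answer: no

Derivation:
Step 1: wait(T1) -> count=0 queue=[] holders={T1}
Step 2: signal(T1) -> count=1 queue=[] holders={none}
Step 3: wait(T4) -> count=0 queue=[] holders={T4}
Step 4: wait(T3) -> count=0 queue=[T3] holders={T4}
Step 5: wait(T1) -> count=0 queue=[T3,T1] holders={T4}
Step 6: wait(T2) -> count=0 queue=[T3,T1,T2] holders={T4}
Step 7: signal(T4) -> count=0 queue=[T1,T2] holders={T3}
Step 8: wait(T4) -> count=0 queue=[T1,T2,T4] holders={T3}
Step 9: signal(T3) -> count=0 queue=[T2,T4] holders={T1}
Step 10: wait(T3) -> count=0 queue=[T2,T4,T3] holders={T1}
Step 11: signal(T1) -> count=0 queue=[T4,T3] holders={T2}
Final holders: {T2} -> T3 not in holders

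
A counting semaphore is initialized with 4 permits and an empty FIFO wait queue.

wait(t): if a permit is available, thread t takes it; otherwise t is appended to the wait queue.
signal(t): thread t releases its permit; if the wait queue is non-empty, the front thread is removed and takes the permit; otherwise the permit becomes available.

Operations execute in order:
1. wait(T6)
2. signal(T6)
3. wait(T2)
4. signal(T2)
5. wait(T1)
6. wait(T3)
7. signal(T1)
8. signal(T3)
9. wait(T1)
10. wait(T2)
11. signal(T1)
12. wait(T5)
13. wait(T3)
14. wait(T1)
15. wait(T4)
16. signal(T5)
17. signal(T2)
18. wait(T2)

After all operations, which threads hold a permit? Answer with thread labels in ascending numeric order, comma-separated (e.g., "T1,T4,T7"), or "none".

Answer: T1,T2,T3,T4

Derivation:
Step 1: wait(T6) -> count=3 queue=[] holders={T6}
Step 2: signal(T6) -> count=4 queue=[] holders={none}
Step 3: wait(T2) -> count=3 queue=[] holders={T2}
Step 4: signal(T2) -> count=4 queue=[] holders={none}
Step 5: wait(T1) -> count=3 queue=[] holders={T1}
Step 6: wait(T3) -> count=2 queue=[] holders={T1,T3}
Step 7: signal(T1) -> count=3 queue=[] holders={T3}
Step 8: signal(T3) -> count=4 queue=[] holders={none}
Step 9: wait(T1) -> count=3 queue=[] holders={T1}
Step 10: wait(T2) -> count=2 queue=[] holders={T1,T2}
Step 11: signal(T1) -> count=3 queue=[] holders={T2}
Step 12: wait(T5) -> count=2 queue=[] holders={T2,T5}
Step 13: wait(T3) -> count=1 queue=[] holders={T2,T3,T5}
Step 14: wait(T1) -> count=0 queue=[] holders={T1,T2,T3,T5}
Step 15: wait(T4) -> count=0 queue=[T4] holders={T1,T2,T3,T5}
Step 16: signal(T5) -> count=0 queue=[] holders={T1,T2,T3,T4}
Step 17: signal(T2) -> count=1 queue=[] holders={T1,T3,T4}
Step 18: wait(T2) -> count=0 queue=[] holders={T1,T2,T3,T4}
Final holders: T1,T2,T3,T4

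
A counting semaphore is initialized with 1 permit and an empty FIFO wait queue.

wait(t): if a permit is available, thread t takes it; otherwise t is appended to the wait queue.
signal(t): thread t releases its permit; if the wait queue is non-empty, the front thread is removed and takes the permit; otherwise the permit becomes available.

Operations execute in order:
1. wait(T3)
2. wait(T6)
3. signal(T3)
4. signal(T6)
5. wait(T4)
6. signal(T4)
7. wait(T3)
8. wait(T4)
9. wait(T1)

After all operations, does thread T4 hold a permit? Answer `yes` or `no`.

Step 1: wait(T3) -> count=0 queue=[] holders={T3}
Step 2: wait(T6) -> count=0 queue=[T6] holders={T3}
Step 3: signal(T3) -> count=0 queue=[] holders={T6}
Step 4: signal(T6) -> count=1 queue=[] holders={none}
Step 5: wait(T4) -> count=0 queue=[] holders={T4}
Step 6: signal(T4) -> count=1 queue=[] holders={none}
Step 7: wait(T3) -> count=0 queue=[] holders={T3}
Step 8: wait(T4) -> count=0 queue=[T4] holders={T3}
Step 9: wait(T1) -> count=0 queue=[T4,T1] holders={T3}
Final holders: {T3} -> T4 not in holders

Answer: no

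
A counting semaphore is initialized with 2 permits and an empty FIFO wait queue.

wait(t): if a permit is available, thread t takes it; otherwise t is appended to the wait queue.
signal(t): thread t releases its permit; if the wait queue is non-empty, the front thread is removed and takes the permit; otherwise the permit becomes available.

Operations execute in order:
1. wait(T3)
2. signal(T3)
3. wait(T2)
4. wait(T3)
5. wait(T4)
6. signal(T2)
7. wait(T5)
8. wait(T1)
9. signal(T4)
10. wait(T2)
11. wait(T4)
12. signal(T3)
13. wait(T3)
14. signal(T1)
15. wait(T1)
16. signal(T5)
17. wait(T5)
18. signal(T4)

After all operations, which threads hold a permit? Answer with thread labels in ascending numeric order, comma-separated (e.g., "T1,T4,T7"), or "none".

Answer: T2,T3

Derivation:
Step 1: wait(T3) -> count=1 queue=[] holders={T3}
Step 2: signal(T3) -> count=2 queue=[] holders={none}
Step 3: wait(T2) -> count=1 queue=[] holders={T2}
Step 4: wait(T3) -> count=0 queue=[] holders={T2,T3}
Step 5: wait(T4) -> count=0 queue=[T4] holders={T2,T3}
Step 6: signal(T2) -> count=0 queue=[] holders={T3,T4}
Step 7: wait(T5) -> count=0 queue=[T5] holders={T3,T4}
Step 8: wait(T1) -> count=0 queue=[T5,T1] holders={T3,T4}
Step 9: signal(T4) -> count=0 queue=[T1] holders={T3,T5}
Step 10: wait(T2) -> count=0 queue=[T1,T2] holders={T3,T5}
Step 11: wait(T4) -> count=0 queue=[T1,T2,T4] holders={T3,T5}
Step 12: signal(T3) -> count=0 queue=[T2,T4] holders={T1,T5}
Step 13: wait(T3) -> count=0 queue=[T2,T4,T3] holders={T1,T5}
Step 14: signal(T1) -> count=0 queue=[T4,T3] holders={T2,T5}
Step 15: wait(T1) -> count=0 queue=[T4,T3,T1] holders={T2,T5}
Step 16: signal(T5) -> count=0 queue=[T3,T1] holders={T2,T4}
Step 17: wait(T5) -> count=0 queue=[T3,T1,T5] holders={T2,T4}
Step 18: signal(T4) -> count=0 queue=[T1,T5] holders={T2,T3}
Final holders: T2,T3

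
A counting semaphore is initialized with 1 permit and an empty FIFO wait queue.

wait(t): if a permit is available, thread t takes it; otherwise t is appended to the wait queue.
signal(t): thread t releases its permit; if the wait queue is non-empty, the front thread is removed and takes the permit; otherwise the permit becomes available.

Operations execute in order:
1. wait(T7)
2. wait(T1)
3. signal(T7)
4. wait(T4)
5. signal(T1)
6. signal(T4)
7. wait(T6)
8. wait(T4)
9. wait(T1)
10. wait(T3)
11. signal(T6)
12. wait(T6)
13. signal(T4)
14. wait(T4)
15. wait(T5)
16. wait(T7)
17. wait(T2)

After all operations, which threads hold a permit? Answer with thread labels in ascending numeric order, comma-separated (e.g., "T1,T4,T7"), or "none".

Step 1: wait(T7) -> count=0 queue=[] holders={T7}
Step 2: wait(T1) -> count=0 queue=[T1] holders={T7}
Step 3: signal(T7) -> count=0 queue=[] holders={T1}
Step 4: wait(T4) -> count=0 queue=[T4] holders={T1}
Step 5: signal(T1) -> count=0 queue=[] holders={T4}
Step 6: signal(T4) -> count=1 queue=[] holders={none}
Step 7: wait(T6) -> count=0 queue=[] holders={T6}
Step 8: wait(T4) -> count=0 queue=[T4] holders={T6}
Step 9: wait(T1) -> count=0 queue=[T4,T1] holders={T6}
Step 10: wait(T3) -> count=0 queue=[T4,T1,T3] holders={T6}
Step 11: signal(T6) -> count=0 queue=[T1,T3] holders={T4}
Step 12: wait(T6) -> count=0 queue=[T1,T3,T6] holders={T4}
Step 13: signal(T4) -> count=0 queue=[T3,T6] holders={T1}
Step 14: wait(T4) -> count=0 queue=[T3,T6,T4] holders={T1}
Step 15: wait(T5) -> count=0 queue=[T3,T6,T4,T5] holders={T1}
Step 16: wait(T7) -> count=0 queue=[T3,T6,T4,T5,T7] holders={T1}
Step 17: wait(T2) -> count=0 queue=[T3,T6,T4,T5,T7,T2] holders={T1}
Final holders: T1

Answer: T1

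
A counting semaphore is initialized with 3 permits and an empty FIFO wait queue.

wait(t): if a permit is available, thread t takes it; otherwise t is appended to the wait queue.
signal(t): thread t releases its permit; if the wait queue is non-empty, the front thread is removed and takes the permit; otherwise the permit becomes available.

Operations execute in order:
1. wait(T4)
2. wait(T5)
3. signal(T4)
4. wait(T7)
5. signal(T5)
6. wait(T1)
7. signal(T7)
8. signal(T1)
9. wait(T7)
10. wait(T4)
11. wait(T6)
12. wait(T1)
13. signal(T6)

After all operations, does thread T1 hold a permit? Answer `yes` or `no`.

Step 1: wait(T4) -> count=2 queue=[] holders={T4}
Step 2: wait(T5) -> count=1 queue=[] holders={T4,T5}
Step 3: signal(T4) -> count=2 queue=[] holders={T5}
Step 4: wait(T7) -> count=1 queue=[] holders={T5,T7}
Step 5: signal(T5) -> count=2 queue=[] holders={T7}
Step 6: wait(T1) -> count=1 queue=[] holders={T1,T7}
Step 7: signal(T7) -> count=2 queue=[] holders={T1}
Step 8: signal(T1) -> count=3 queue=[] holders={none}
Step 9: wait(T7) -> count=2 queue=[] holders={T7}
Step 10: wait(T4) -> count=1 queue=[] holders={T4,T7}
Step 11: wait(T6) -> count=0 queue=[] holders={T4,T6,T7}
Step 12: wait(T1) -> count=0 queue=[T1] holders={T4,T6,T7}
Step 13: signal(T6) -> count=0 queue=[] holders={T1,T4,T7}
Final holders: {T1,T4,T7} -> T1 in holders

Answer: yes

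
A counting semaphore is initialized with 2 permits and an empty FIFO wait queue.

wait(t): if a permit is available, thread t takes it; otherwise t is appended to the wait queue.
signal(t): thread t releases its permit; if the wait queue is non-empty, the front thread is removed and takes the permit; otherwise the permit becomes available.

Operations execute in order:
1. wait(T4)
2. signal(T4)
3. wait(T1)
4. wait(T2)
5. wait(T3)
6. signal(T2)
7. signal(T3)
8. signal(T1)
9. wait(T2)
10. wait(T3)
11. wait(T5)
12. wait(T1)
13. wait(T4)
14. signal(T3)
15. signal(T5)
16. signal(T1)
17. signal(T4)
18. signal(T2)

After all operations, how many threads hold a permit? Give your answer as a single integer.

Answer: 0

Derivation:
Step 1: wait(T4) -> count=1 queue=[] holders={T4}
Step 2: signal(T4) -> count=2 queue=[] holders={none}
Step 3: wait(T1) -> count=1 queue=[] holders={T1}
Step 4: wait(T2) -> count=0 queue=[] holders={T1,T2}
Step 5: wait(T3) -> count=0 queue=[T3] holders={T1,T2}
Step 6: signal(T2) -> count=0 queue=[] holders={T1,T3}
Step 7: signal(T3) -> count=1 queue=[] holders={T1}
Step 8: signal(T1) -> count=2 queue=[] holders={none}
Step 9: wait(T2) -> count=1 queue=[] holders={T2}
Step 10: wait(T3) -> count=0 queue=[] holders={T2,T3}
Step 11: wait(T5) -> count=0 queue=[T5] holders={T2,T3}
Step 12: wait(T1) -> count=0 queue=[T5,T1] holders={T2,T3}
Step 13: wait(T4) -> count=0 queue=[T5,T1,T4] holders={T2,T3}
Step 14: signal(T3) -> count=0 queue=[T1,T4] holders={T2,T5}
Step 15: signal(T5) -> count=0 queue=[T4] holders={T1,T2}
Step 16: signal(T1) -> count=0 queue=[] holders={T2,T4}
Step 17: signal(T4) -> count=1 queue=[] holders={T2}
Step 18: signal(T2) -> count=2 queue=[] holders={none}
Final holders: {none} -> 0 thread(s)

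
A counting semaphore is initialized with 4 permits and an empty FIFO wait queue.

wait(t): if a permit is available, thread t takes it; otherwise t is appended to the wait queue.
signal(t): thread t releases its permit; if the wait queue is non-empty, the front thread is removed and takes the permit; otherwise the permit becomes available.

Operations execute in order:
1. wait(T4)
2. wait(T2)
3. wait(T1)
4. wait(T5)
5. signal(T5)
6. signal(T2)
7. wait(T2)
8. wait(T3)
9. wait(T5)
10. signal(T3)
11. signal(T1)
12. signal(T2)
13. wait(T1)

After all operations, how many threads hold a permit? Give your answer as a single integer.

Step 1: wait(T4) -> count=3 queue=[] holders={T4}
Step 2: wait(T2) -> count=2 queue=[] holders={T2,T4}
Step 3: wait(T1) -> count=1 queue=[] holders={T1,T2,T4}
Step 4: wait(T5) -> count=0 queue=[] holders={T1,T2,T4,T5}
Step 5: signal(T5) -> count=1 queue=[] holders={T1,T2,T4}
Step 6: signal(T2) -> count=2 queue=[] holders={T1,T4}
Step 7: wait(T2) -> count=1 queue=[] holders={T1,T2,T4}
Step 8: wait(T3) -> count=0 queue=[] holders={T1,T2,T3,T4}
Step 9: wait(T5) -> count=0 queue=[T5] holders={T1,T2,T3,T4}
Step 10: signal(T3) -> count=0 queue=[] holders={T1,T2,T4,T5}
Step 11: signal(T1) -> count=1 queue=[] holders={T2,T4,T5}
Step 12: signal(T2) -> count=2 queue=[] holders={T4,T5}
Step 13: wait(T1) -> count=1 queue=[] holders={T1,T4,T5}
Final holders: {T1,T4,T5} -> 3 thread(s)

Answer: 3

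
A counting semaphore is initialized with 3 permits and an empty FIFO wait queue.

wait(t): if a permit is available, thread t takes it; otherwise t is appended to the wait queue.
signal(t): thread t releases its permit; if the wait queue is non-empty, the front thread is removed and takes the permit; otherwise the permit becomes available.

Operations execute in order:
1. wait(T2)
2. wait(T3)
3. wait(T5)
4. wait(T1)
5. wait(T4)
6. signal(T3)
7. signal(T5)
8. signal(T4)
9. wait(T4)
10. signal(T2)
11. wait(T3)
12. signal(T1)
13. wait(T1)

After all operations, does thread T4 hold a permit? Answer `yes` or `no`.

Step 1: wait(T2) -> count=2 queue=[] holders={T2}
Step 2: wait(T3) -> count=1 queue=[] holders={T2,T3}
Step 3: wait(T5) -> count=0 queue=[] holders={T2,T3,T5}
Step 4: wait(T1) -> count=0 queue=[T1] holders={T2,T3,T5}
Step 5: wait(T4) -> count=0 queue=[T1,T4] holders={T2,T3,T5}
Step 6: signal(T3) -> count=0 queue=[T4] holders={T1,T2,T5}
Step 7: signal(T5) -> count=0 queue=[] holders={T1,T2,T4}
Step 8: signal(T4) -> count=1 queue=[] holders={T1,T2}
Step 9: wait(T4) -> count=0 queue=[] holders={T1,T2,T4}
Step 10: signal(T2) -> count=1 queue=[] holders={T1,T4}
Step 11: wait(T3) -> count=0 queue=[] holders={T1,T3,T4}
Step 12: signal(T1) -> count=1 queue=[] holders={T3,T4}
Step 13: wait(T1) -> count=0 queue=[] holders={T1,T3,T4}
Final holders: {T1,T3,T4} -> T4 in holders

Answer: yes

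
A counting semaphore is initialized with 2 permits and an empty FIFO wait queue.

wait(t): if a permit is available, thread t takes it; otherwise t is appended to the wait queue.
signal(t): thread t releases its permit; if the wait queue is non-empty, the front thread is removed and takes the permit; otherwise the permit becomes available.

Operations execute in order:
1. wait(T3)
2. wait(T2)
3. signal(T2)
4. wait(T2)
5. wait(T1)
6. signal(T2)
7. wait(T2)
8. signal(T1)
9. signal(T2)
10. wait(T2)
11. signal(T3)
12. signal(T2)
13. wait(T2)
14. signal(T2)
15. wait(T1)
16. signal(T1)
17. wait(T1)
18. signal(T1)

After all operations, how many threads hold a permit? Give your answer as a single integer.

Step 1: wait(T3) -> count=1 queue=[] holders={T3}
Step 2: wait(T2) -> count=0 queue=[] holders={T2,T3}
Step 3: signal(T2) -> count=1 queue=[] holders={T3}
Step 4: wait(T2) -> count=0 queue=[] holders={T2,T3}
Step 5: wait(T1) -> count=0 queue=[T1] holders={T2,T3}
Step 6: signal(T2) -> count=0 queue=[] holders={T1,T3}
Step 7: wait(T2) -> count=0 queue=[T2] holders={T1,T3}
Step 8: signal(T1) -> count=0 queue=[] holders={T2,T3}
Step 9: signal(T2) -> count=1 queue=[] holders={T3}
Step 10: wait(T2) -> count=0 queue=[] holders={T2,T3}
Step 11: signal(T3) -> count=1 queue=[] holders={T2}
Step 12: signal(T2) -> count=2 queue=[] holders={none}
Step 13: wait(T2) -> count=1 queue=[] holders={T2}
Step 14: signal(T2) -> count=2 queue=[] holders={none}
Step 15: wait(T1) -> count=1 queue=[] holders={T1}
Step 16: signal(T1) -> count=2 queue=[] holders={none}
Step 17: wait(T1) -> count=1 queue=[] holders={T1}
Step 18: signal(T1) -> count=2 queue=[] holders={none}
Final holders: {none} -> 0 thread(s)

Answer: 0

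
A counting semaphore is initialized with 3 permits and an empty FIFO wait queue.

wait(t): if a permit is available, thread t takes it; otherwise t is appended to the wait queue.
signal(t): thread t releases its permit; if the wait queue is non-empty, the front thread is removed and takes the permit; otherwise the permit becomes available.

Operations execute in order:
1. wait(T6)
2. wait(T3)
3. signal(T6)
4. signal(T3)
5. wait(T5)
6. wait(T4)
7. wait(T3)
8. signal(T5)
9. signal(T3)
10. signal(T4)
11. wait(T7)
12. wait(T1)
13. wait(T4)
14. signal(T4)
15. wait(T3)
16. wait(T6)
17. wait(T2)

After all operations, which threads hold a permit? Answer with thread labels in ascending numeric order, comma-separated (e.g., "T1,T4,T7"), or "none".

Answer: T1,T3,T7

Derivation:
Step 1: wait(T6) -> count=2 queue=[] holders={T6}
Step 2: wait(T3) -> count=1 queue=[] holders={T3,T6}
Step 3: signal(T6) -> count=2 queue=[] holders={T3}
Step 4: signal(T3) -> count=3 queue=[] holders={none}
Step 5: wait(T5) -> count=2 queue=[] holders={T5}
Step 6: wait(T4) -> count=1 queue=[] holders={T4,T5}
Step 7: wait(T3) -> count=0 queue=[] holders={T3,T4,T5}
Step 8: signal(T5) -> count=1 queue=[] holders={T3,T4}
Step 9: signal(T3) -> count=2 queue=[] holders={T4}
Step 10: signal(T4) -> count=3 queue=[] holders={none}
Step 11: wait(T7) -> count=2 queue=[] holders={T7}
Step 12: wait(T1) -> count=1 queue=[] holders={T1,T7}
Step 13: wait(T4) -> count=0 queue=[] holders={T1,T4,T7}
Step 14: signal(T4) -> count=1 queue=[] holders={T1,T7}
Step 15: wait(T3) -> count=0 queue=[] holders={T1,T3,T7}
Step 16: wait(T6) -> count=0 queue=[T6] holders={T1,T3,T7}
Step 17: wait(T2) -> count=0 queue=[T6,T2] holders={T1,T3,T7}
Final holders: T1,T3,T7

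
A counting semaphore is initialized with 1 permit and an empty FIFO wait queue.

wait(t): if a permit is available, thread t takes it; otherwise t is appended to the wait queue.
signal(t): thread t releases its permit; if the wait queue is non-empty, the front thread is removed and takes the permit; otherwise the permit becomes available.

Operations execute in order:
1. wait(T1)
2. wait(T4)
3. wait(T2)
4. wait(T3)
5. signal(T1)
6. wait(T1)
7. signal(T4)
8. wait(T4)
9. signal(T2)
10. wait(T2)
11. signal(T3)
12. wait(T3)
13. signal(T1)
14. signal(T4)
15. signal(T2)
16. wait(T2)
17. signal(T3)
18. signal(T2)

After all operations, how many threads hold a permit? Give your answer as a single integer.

Answer: 0

Derivation:
Step 1: wait(T1) -> count=0 queue=[] holders={T1}
Step 2: wait(T4) -> count=0 queue=[T4] holders={T1}
Step 3: wait(T2) -> count=0 queue=[T4,T2] holders={T1}
Step 4: wait(T3) -> count=0 queue=[T4,T2,T3] holders={T1}
Step 5: signal(T1) -> count=0 queue=[T2,T3] holders={T4}
Step 6: wait(T1) -> count=0 queue=[T2,T3,T1] holders={T4}
Step 7: signal(T4) -> count=0 queue=[T3,T1] holders={T2}
Step 8: wait(T4) -> count=0 queue=[T3,T1,T4] holders={T2}
Step 9: signal(T2) -> count=0 queue=[T1,T4] holders={T3}
Step 10: wait(T2) -> count=0 queue=[T1,T4,T2] holders={T3}
Step 11: signal(T3) -> count=0 queue=[T4,T2] holders={T1}
Step 12: wait(T3) -> count=0 queue=[T4,T2,T3] holders={T1}
Step 13: signal(T1) -> count=0 queue=[T2,T3] holders={T4}
Step 14: signal(T4) -> count=0 queue=[T3] holders={T2}
Step 15: signal(T2) -> count=0 queue=[] holders={T3}
Step 16: wait(T2) -> count=0 queue=[T2] holders={T3}
Step 17: signal(T3) -> count=0 queue=[] holders={T2}
Step 18: signal(T2) -> count=1 queue=[] holders={none}
Final holders: {none} -> 0 thread(s)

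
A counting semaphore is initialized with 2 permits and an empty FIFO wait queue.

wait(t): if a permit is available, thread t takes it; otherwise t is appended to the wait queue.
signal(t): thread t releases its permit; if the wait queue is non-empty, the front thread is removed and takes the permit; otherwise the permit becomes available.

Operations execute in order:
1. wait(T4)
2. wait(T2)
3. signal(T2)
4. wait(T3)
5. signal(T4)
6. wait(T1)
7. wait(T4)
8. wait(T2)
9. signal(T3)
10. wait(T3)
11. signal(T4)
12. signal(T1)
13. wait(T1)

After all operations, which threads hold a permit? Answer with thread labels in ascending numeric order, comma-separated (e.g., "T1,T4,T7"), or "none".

Step 1: wait(T4) -> count=1 queue=[] holders={T4}
Step 2: wait(T2) -> count=0 queue=[] holders={T2,T4}
Step 3: signal(T2) -> count=1 queue=[] holders={T4}
Step 4: wait(T3) -> count=0 queue=[] holders={T3,T4}
Step 5: signal(T4) -> count=1 queue=[] holders={T3}
Step 6: wait(T1) -> count=0 queue=[] holders={T1,T3}
Step 7: wait(T4) -> count=0 queue=[T4] holders={T1,T3}
Step 8: wait(T2) -> count=0 queue=[T4,T2] holders={T1,T3}
Step 9: signal(T3) -> count=0 queue=[T2] holders={T1,T4}
Step 10: wait(T3) -> count=0 queue=[T2,T3] holders={T1,T4}
Step 11: signal(T4) -> count=0 queue=[T3] holders={T1,T2}
Step 12: signal(T1) -> count=0 queue=[] holders={T2,T3}
Step 13: wait(T1) -> count=0 queue=[T1] holders={T2,T3}
Final holders: T2,T3

Answer: T2,T3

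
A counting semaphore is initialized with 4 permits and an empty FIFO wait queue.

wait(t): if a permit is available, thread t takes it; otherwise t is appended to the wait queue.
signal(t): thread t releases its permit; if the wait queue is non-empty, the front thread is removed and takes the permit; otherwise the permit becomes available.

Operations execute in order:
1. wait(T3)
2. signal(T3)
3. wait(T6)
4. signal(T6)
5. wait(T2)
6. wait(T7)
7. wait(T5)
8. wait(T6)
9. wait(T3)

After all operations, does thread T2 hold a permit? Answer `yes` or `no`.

Answer: yes

Derivation:
Step 1: wait(T3) -> count=3 queue=[] holders={T3}
Step 2: signal(T3) -> count=4 queue=[] holders={none}
Step 3: wait(T6) -> count=3 queue=[] holders={T6}
Step 4: signal(T6) -> count=4 queue=[] holders={none}
Step 5: wait(T2) -> count=3 queue=[] holders={T2}
Step 6: wait(T7) -> count=2 queue=[] holders={T2,T7}
Step 7: wait(T5) -> count=1 queue=[] holders={T2,T5,T7}
Step 8: wait(T6) -> count=0 queue=[] holders={T2,T5,T6,T7}
Step 9: wait(T3) -> count=0 queue=[T3] holders={T2,T5,T6,T7}
Final holders: {T2,T5,T6,T7} -> T2 in holders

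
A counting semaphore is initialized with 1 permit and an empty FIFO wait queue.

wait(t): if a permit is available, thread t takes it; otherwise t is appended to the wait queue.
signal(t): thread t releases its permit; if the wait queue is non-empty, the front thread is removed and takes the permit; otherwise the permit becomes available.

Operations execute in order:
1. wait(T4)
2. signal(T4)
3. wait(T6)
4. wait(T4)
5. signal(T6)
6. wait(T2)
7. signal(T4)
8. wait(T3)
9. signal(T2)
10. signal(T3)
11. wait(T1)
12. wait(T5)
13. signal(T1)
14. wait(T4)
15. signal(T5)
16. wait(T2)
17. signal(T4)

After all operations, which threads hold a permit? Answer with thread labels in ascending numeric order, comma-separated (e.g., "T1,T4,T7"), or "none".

Step 1: wait(T4) -> count=0 queue=[] holders={T4}
Step 2: signal(T4) -> count=1 queue=[] holders={none}
Step 3: wait(T6) -> count=0 queue=[] holders={T6}
Step 4: wait(T4) -> count=0 queue=[T4] holders={T6}
Step 5: signal(T6) -> count=0 queue=[] holders={T4}
Step 6: wait(T2) -> count=0 queue=[T2] holders={T4}
Step 7: signal(T4) -> count=0 queue=[] holders={T2}
Step 8: wait(T3) -> count=0 queue=[T3] holders={T2}
Step 9: signal(T2) -> count=0 queue=[] holders={T3}
Step 10: signal(T3) -> count=1 queue=[] holders={none}
Step 11: wait(T1) -> count=0 queue=[] holders={T1}
Step 12: wait(T5) -> count=0 queue=[T5] holders={T1}
Step 13: signal(T1) -> count=0 queue=[] holders={T5}
Step 14: wait(T4) -> count=0 queue=[T4] holders={T5}
Step 15: signal(T5) -> count=0 queue=[] holders={T4}
Step 16: wait(T2) -> count=0 queue=[T2] holders={T4}
Step 17: signal(T4) -> count=0 queue=[] holders={T2}
Final holders: T2

Answer: T2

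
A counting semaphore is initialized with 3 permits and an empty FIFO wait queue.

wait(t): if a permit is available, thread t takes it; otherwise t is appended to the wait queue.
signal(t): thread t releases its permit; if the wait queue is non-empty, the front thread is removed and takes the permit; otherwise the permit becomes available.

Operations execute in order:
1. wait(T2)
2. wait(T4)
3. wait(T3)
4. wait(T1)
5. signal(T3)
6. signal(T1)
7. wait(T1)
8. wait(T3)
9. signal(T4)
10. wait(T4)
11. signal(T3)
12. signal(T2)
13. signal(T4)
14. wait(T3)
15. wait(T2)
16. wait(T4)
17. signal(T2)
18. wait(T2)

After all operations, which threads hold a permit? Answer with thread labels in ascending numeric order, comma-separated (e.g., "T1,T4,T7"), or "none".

Answer: T1,T3,T4

Derivation:
Step 1: wait(T2) -> count=2 queue=[] holders={T2}
Step 2: wait(T4) -> count=1 queue=[] holders={T2,T4}
Step 3: wait(T3) -> count=0 queue=[] holders={T2,T3,T4}
Step 4: wait(T1) -> count=0 queue=[T1] holders={T2,T3,T4}
Step 5: signal(T3) -> count=0 queue=[] holders={T1,T2,T4}
Step 6: signal(T1) -> count=1 queue=[] holders={T2,T4}
Step 7: wait(T1) -> count=0 queue=[] holders={T1,T2,T4}
Step 8: wait(T3) -> count=0 queue=[T3] holders={T1,T2,T4}
Step 9: signal(T4) -> count=0 queue=[] holders={T1,T2,T3}
Step 10: wait(T4) -> count=0 queue=[T4] holders={T1,T2,T3}
Step 11: signal(T3) -> count=0 queue=[] holders={T1,T2,T4}
Step 12: signal(T2) -> count=1 queue=[] holders={T1,T4}
Step 13: signal(T4) -> count=2 queue=[] holders={T1}
Step 14: wait(T3) -> count=1 queue=[] holders={T1,T3}
Step 15: wait(T2) -> count=0 queue=[] holders={T1,T2,T3}
Step 16: wait(T4) -> count=0 queue=[T4] holders={T1,T2,T3}
Step 17: signal(T2) -> count=0 queue=[] holders={T1,T3,T4}
Step 18: wait(T2) -> count=0 queue=[T2] holders={T1,T3,T4}
Final holders: T1,T3,T4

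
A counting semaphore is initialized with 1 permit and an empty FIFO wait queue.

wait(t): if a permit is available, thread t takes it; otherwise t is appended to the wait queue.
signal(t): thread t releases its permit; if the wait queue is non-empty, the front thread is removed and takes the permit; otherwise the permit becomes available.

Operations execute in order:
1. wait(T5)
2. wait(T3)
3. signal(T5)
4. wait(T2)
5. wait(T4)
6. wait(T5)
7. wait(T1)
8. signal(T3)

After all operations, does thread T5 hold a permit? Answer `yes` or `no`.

Step 1: wait(T5) -> count=0 queue=[] holders={T5}
Step 2: wait(T3) -> count=0 queue=[T3] holders={T5}
Step 3: signal(T5) -> count=0 queue=[] holders={T3}
Step 4: wait(T2) -> count=0 queue=[T2] holders={T3}
Step 5: wait(T4) -> count=0 queue=[T2,T4] holders={T3}
Step 6: wait(T5) -> count=0 queue=[T2,T4,T5] holders={T3}
Step 7: wait(T1) -> count=0 queue=[T2,T4,T5,T1] holders={T3}
Step 8: signal(T3) -> count=0 queue=[T4,T5,T1] holders={T2}
Final holders: {T2} -> T5 not in holders

Answer: no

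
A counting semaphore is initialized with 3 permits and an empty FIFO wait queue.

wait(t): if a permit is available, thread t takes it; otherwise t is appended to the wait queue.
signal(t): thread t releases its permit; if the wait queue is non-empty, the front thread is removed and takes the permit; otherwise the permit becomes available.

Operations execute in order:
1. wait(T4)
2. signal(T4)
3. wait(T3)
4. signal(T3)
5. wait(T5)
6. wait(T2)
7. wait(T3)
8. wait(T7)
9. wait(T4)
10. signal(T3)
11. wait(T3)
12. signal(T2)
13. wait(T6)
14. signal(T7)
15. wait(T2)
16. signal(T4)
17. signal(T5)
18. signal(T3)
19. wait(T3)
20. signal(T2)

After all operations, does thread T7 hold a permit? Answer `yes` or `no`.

Step 1: wait(T4) -> count=2 queue=[] holders={T4}
Step 2: signal(T4) -> count=3 queue=[] holders={none}
Step 3: wait(T3) -> count=2 queue=[] holders={T3}
Step 4: signal(T3) -> count=3 queue=[] holders={none}
Step 5: wait(T5) -> count=2 queue=[] holders={T5}
Step 6: wait(T2) -> count=1 queue=[] holders={T2,T5}
Step 7: wait(T3) -> count=0 queue=[] holders={T2,T3,T5}
Step 8: wait(T7) -> count=0 queue=[T7] holders={T2,T3,T5}
Step 9: wait(T4) -> count=0 queue=[T7,T4] holders={T2,T3,T5}
Step 10: signal(T3) -> count=0 queue=[T4] holders={T2,T5,T7}
Step 11: wait(T3) -> count=0 queue=[T4,T3] holders={T2,T5,T7}
Step 12: signal(T2) -> count=0 queue=[T3] holders={T4,T5,T7}
Step 13: wait(T6) -> count=0 queue=[T3,T6] holders={T4,T5,T7}
Step 14: signal(T7) -> count=0 queue=[T6] holders={T3,T4,T5}
Step 15: wait(T2) -> count=0 queue=[T6,T2] holders={T3,T4,T5}
Step 16: signal(T4) -> count=0 queue=[T2] holders={T3,T5,T6}
Step 17: signal(T5) -> count=0 queue=[] holders={T2,T3,T6}
Step 18: signal(T3) -> count=1 queue=[] holders={T2,T6}
Step 19: wait(T3) -> count=0 queue=[] holders={T2,T3,T6}
Step 20: signal(T2) -> count=1 queue=[] holders={T3,T6}
Final holders: {T3,T6} -> T7 not in holders

Answer: no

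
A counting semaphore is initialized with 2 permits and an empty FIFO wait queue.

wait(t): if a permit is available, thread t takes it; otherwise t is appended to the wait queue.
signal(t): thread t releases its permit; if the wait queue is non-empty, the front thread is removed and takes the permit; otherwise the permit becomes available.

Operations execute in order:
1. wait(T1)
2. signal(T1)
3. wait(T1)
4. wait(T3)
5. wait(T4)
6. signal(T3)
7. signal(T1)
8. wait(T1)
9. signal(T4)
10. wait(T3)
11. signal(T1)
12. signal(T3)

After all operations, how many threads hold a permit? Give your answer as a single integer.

Answer: 0

Derivation:
Step 1: wait(T1) -> count=1 queue=[] holders={T1}
Step 2: signal(T1) -> count=2 queue=[] holders={none}
Step 3: wait(T1) -> count=1 queue=[] holders={T1}
Step 4: wait(T3) -> count=0 queue=[] holders={T1,T3}
Step 5: wait(T4) -> count=0 queue=[T4] holders={T1,T3}
Step 6: signal(T3) -> count=0 queue=[] holders={T1,T4}
Step 7: signal(T1) -> count=1 queue=[] holders={T4}
Step 8: wait(T1) -> count=0 queue=[] holders={T1,T4}
Step 9: signal(T4) -> count=1 queue=[] holders={T1}
Step 10: wait(T3) -> count=0 queue=[] holders={T1,T3}
Step 11: signal(T1) -> count=1 queue=[] holders={T3}
Step 12: signal(T3) -> count=2 queue=[] holders={none}
Final holders: {none} -> 0 thread(s)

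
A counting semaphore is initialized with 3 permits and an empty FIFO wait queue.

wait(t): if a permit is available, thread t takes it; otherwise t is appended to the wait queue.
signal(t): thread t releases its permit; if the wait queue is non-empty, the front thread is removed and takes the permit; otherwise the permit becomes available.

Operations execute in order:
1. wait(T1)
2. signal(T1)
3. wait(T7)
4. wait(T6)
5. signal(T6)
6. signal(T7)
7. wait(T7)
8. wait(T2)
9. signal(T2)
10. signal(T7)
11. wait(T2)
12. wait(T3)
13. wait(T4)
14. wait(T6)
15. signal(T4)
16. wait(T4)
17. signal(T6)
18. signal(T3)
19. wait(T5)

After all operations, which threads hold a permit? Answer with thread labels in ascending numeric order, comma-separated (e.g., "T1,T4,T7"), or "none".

Step 1: wait(T1) -> count=2 queue=[] holders={T1}
Step 2: signal(T1) -> count=3 queue=[] holders={none}
Step 3: wait(T7) -> count=2 queue=[] holders={T7}
Step 4: wait(T6) -> count=1 queue=[] holders={T6,T7}
Step 5: signal(T6) -> count=2 queue=[] holders={T7}
Step 6: signal(T7) -> count=3 queue=[] holders={none}
Step 7: wait(T7) -> count=2 queue=[] holders={T7}
Step 8: wait(T2) -> count=1 queue=[] holders={T2,T7}
Step 9: signal(T2) -> count=2 queue=[] holders={T7}
Step 10: signal(T7) -> count=3 queue=[] holders={none}
Step 11: wait(T2) -> count=2 queue=[] holders={T2}
Step 12: wait(T3) -> count=1 queue=[] holders={T2,T3}
Step 13: wait(T4) -> count=0 queue=[] holders={T2,T3,T4}
Step 14: wait(T6) -> count=0 queue=[T6] holders={T2,T3,T4}
Step 15: signal(T4) -> count=0 queue=[] holders={T2,T3,T6}
Step 16: wait(T4) -> count=0 queue=[T4] holders={T2,T3,T6}
Step 17: signal(T6) -> count=0 queue=[] holders={T2,T3,T4}
Step 18: signal(T3) -> count=1 queue=[] holders={T2,T4}
Step 19: wait(T5) -> count=0 queue=[] holders={T2,T4,T5}
Final holders: T2,T4,T5

Answer: T2,T4,T5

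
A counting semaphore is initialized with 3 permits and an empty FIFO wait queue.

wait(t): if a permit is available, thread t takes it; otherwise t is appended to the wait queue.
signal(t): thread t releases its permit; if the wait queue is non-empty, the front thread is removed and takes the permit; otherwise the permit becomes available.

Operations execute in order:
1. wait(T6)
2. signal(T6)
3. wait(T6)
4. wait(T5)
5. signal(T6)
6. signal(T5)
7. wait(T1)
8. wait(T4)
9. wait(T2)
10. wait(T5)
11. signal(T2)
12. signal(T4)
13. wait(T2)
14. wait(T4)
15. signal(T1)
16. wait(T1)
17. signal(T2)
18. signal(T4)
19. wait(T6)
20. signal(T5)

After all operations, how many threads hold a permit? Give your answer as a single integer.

Answer: 2

Derivation:
Step 1: wait(T6) -> count=2 queue=[] holders={T6}
Step 2: signal(T6) -> count=3 queue=[] holders={none}
Step 3: wait(T6) -> count=2 queue=[] holders={T6}
Step 4: wait(T5) -> count=1 queue=[] holders={T5,T6}
Step 5: signal(T6) -> count=2 queue=[] holders={T5}
Step 6: signal(T5) -> count=3 queue=[] holders={none}
Step 7: wait(T1) -> count=2 queue=[] holders={T1}
Step 8: wait(T4) -> count=1 queue=[] holders={T1,T4}
Step 9: wait(T2) -> count=0 queue=[] holders={T1,T2,T4}
Step 10: wait(T5) -> count=0 queue=[T5] holders={T1,T2,T4}
Step 11: signal(T2) -> count=0 queue=[] holders={T1,T4,T5}
Step 12: signal(T4) -> count=1 queue=[] holders={T1,T5}
Step 13: wait(T2) -> count=0 queue=[] holders={T1,T2,T5}
Step 14: wait(T4) -> count=0 queue=[T4] holders={T1,T2,T5}
Step 15: signal(T1) -> count=0 queue=[] holders={T2,T4,T5}
Step 16: wait(T1) -> count=0 queue=[T1] holders={T2,T4,T5}
Step 17: signal(T2) -> count=0 queue=[] holders={T1,T4,T5}
Step 18: signal(T4) -> count=1 queue=[] holders={T1,T5}
Step 19: wait(T6) -> count=0 queue=[] holders={T1,T5,T6}
Step 20: signal(T5) -> count=1 queue=[] holders={T1,T6}
Final holders: {T1,T6} -> 2 thread(s)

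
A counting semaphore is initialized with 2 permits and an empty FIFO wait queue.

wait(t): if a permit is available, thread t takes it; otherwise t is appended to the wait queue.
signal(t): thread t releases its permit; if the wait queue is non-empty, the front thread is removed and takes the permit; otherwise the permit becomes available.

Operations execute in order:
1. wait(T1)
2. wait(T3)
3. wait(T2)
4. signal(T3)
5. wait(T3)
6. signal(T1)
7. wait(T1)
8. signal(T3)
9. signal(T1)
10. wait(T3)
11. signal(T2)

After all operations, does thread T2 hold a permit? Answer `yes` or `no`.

Step 1: wait(T1) -> count=1 queue=[] holders={T1}
Step 2: wait(T3) -> count=0 queue=[] holders={T1,T3}
Step 3: wait(T2) -> count=0 queue=[T2] holders={T1,T3}
Step 4: signal(T3) -> count=0 queue=[] holders={T1,T2}
Step 5: wait(T3) -> count=0 queue=[T3] holders={T1,T2}
Step 6: signal(T1) -> count=0 queue=[] holders={T2,T3}
Step 7: wait(T1) -> count=0 queue=[T1] holders={T2,T3}
Step 8: signal(T3) -> count=0 queue=[] holders={T1,T2}
Step 9: signal(T1) -> count=1 queue=[] holders={T2}
Step 10: wait(T3) -> count=0 queue=[] holders={T2,T3}
Step 11: signal(T2) -> count=1 queue=[] holders={T3}
Final holders: {T3} -> T2 not in holders

Answer: no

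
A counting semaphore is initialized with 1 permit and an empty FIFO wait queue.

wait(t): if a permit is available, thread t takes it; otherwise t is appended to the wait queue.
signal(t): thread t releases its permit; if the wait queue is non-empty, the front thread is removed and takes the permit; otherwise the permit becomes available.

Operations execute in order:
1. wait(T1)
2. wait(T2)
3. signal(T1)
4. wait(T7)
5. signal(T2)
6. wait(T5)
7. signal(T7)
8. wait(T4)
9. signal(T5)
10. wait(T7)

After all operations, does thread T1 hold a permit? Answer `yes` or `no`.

Answer: no

Derivation:
Step 1: wait(T1) -> count=0 queue=[] holders={T1}
Step 2: wait(T2) -> count=0 queue=[T2] holders={T1}
Step 3: signal(T1) -> count=0 queue=[] holders={T2}
Step 4: wait(T7) -> count=0 queue=[T7] holders={T2}
Step 5: signal(T2) -> count=0 queue=[] holders={T7}
Step 6: wait(T5) -> count=0 queue=[T5] holders={T7}
Step 7: signal(T7) -> count=0 queue=[] holders={T5}
Step 8: wait(T4) -> count=0 queue=[T4] holders={T5}
Step 9: signal(T5) -> count=0 queue=[] holders={T4}
Step 10: wait(T7) -> count=0 queue=[T7] holders={T4}
Final holders: {T4} -> T1 not in holders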